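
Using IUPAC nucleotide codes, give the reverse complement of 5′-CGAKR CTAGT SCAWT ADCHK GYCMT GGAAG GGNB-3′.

5'-VNCCCTTCCAKGRCMDGHTAWTGSACTAGYMTCG-3'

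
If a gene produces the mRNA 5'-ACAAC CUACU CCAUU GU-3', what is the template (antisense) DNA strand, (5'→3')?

5'-ACAATGGAGTAGGTTGT-3'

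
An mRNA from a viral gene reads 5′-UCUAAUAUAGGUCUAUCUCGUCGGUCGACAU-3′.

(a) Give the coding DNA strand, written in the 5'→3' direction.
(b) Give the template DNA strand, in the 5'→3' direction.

(a) 5′-TCTAATATAGGTCTATCTCGTCGGTCGACAT-3′
(b) 5′-ATGTCGACCGACGAGATAGACCTATATTAGA-3′

(a) The coding strand matches the mRNA with U→T.
(b) The template strand is the reverse complement of the coding strand.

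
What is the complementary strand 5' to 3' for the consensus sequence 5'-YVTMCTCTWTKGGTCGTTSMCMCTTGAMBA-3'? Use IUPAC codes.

5'-TVKTCAAGKGKSAACGACCMAWAGAGKABR-3'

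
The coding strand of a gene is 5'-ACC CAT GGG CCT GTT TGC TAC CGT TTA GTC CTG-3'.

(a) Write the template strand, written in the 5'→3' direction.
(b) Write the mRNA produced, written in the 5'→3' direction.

(a) The template strand is the reverse complement of the coding strand: complement TGGGTACCCGGACAAACGATGGCAAATCAGGAC, then reverse.
(b) mRNA matches the coding strand with T→U.

(a) 5'-CAGGACTAAACGGTAGCAAACAGGCCCATGGGT-3'
(b) 5'-ACCCAUGGGCCUGUUUGCUACCGUUUAGUCCUG-3'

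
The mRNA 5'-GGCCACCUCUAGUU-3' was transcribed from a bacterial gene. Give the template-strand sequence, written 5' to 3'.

Replace U with T to get the coding DNA strand: GGCCACCTCTAGTT. The template strand is its reverse complement (complement CCGGTGGAGATCAA, then reverse).

5'-AACTAGAGGTGGCC-3'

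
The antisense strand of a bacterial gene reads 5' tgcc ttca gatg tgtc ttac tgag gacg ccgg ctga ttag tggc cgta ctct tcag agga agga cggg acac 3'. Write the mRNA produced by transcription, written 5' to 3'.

5'-GUGUCCCGUCCUUCCUCUGAAGAGUACGGCCACUAAUCAGCCGGCGUCCUCAGUAAGACACAUCUGAAGGCA-3'

The mRNA has the sequence of the coding strand (reverse complement of the template) with T→U. Reverse complement of TGCCTTCAGATGTGTCTTACTGAGGACGCCGGCTGATTAGTGGCCGTACTCTTCAGAGGAAGGACGGGACAC is GTGTCCCGTCCTTCCTCTGAAGAGTACGGCCACTAATCAGCCGGCGTCCTCAGTAAGACACATCTGAAGGCA; then T→U.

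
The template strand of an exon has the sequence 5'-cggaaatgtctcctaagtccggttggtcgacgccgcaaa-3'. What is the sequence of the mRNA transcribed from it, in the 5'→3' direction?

RNA polymerase reads the template 3'→5' and synthesizes mRNA 5'→3' by base-pairing (A→U, T→A, G↔C). The complement of the template is GCCTTTACAGAGGATTCAGGCCAACCAGCTGCGGCGTTT; antiparallel, so 5'→3' the coding strand is TTTGCGGCGTCGACCAACCGGACTTAGGAGACATTTCCG. Replace T with U for the mRNA.

5'-UUUGCGGCGUCGACCAACCGGACUUAGGAGACAUUUCCG-3'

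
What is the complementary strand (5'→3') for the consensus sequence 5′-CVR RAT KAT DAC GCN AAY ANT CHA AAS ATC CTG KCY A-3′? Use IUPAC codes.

Standard pairs A↔T, G↔C; ambiguity codes pair R↔Y, K↔M, S↔S, D↔H, V↔B, N↔N. Complement (GBYYTAMTAHTGCGNTTRTNAGDTTTSTAGGACMGRT), then reverse for 5'→3'.

5'-TRGMCAGGATSTTTDGANTRTTNGCGTHATMATYYBG-3'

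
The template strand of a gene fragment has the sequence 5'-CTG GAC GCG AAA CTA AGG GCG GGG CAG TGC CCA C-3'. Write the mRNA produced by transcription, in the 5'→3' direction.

5'-GUGGGCACUGCCCCGCCCUUAGUUUCGCGUCCAG-3'

RNA polymerase reads the template 3'→5' and synthesizes mRNA 5'→3' by base-pairing (A→U, T→A, G↔C). The complement of the template is GACCTGCGCTTTGATTCCCGCCCCGTCACGGGTG; antiparallel, so 5'→3' the coding strand is GTGGGCACTGCCCCGCCCTTAGTTTCGCGTCCAG. Replace T with U for the mRNA.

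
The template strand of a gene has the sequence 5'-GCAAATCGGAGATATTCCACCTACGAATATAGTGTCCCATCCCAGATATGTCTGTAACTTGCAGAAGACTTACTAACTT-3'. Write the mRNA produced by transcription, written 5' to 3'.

5'-AAGUUAGUAAGUCUUCUGCAAGUUACAGACAUAUCUGGGAUGGGACACUAUAUUCGUAGGUGGAAUAUCUCCGAUUUGC-3'

The mRNA has the sequence of the coding strand (reverse complement of the template) with T→U. Reverse complement of GCAAATCGGAGATATTCCACCTACGAATATAGTGTCCCATCCCAGATATGTCTGTAACTTGCAGAAGACTTACTAACTT is AAGTTAGTAAGTCTTCTGCAAGTTACAGACATATCTGGGATGGGACACTATATTCGTAGGTGGAATATCTCCGATTTGC; then T→U.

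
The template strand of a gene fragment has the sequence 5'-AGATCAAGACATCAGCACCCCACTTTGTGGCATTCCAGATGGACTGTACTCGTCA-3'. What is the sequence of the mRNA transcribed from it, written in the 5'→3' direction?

The mRNA has the sequence of the coding strand (reverse complement of the template) with T→U. Reverse complement of AGATCAAGACATCAGCACCCCACTTTGTGGCATTCCAGATGGACTGTACTCGTCA is TGACGAGTACAGTCCATCTGGAATGCCACAAAGTGGGGTGCTGATGTCTTGATCT; then T→U.

5'-UGACGAGUACAGUCCAUCUGGAAUGCCACAAAGUGGGGUGCUGAUGUCUUGAUCU-3'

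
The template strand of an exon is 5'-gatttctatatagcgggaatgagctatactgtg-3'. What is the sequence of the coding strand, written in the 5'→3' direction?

The coding strand is complementary and antiparallel to the template: take the complement (A↔T, G↔C) and reverse.

5'-CACAGTATAGCTCATTCCCGCTATATAGAAATC-3'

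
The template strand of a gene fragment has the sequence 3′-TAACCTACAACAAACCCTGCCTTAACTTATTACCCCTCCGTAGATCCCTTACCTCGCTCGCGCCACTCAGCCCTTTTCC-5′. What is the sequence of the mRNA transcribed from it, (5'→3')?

Reading the template 3'→5' as shown, RNA polymerase pairs each base (A→U, T→A, G↔C) to build mRNA 5'→3' directly.

5'-AUUGGAUGUUGUUUGGGACGGAAUUGAAUAAUGGGGAGGCAUCUAGGGAAUGGAGCGAGCGCGGUGAGUCGGGAAAAGG-3'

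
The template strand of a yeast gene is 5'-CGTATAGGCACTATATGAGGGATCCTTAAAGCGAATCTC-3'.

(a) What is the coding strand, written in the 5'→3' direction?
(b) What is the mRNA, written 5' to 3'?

(a) The coding strand is the reverse complement of the template: complement GCATATCCGTGATATACTCCCTAGGAATTTCGCTTAGAG, then reverse.
(b) mRNA has the coding-strand sequence with T→U.

(a) 5'-GAGATTCGCTTTAAGGATCCCTCATATAGTGCCTATACG-3'
(b) 5′-GAGAUUCGCUUUAAGGAUCCCUCAUAUAGUGCCUAUACG-3′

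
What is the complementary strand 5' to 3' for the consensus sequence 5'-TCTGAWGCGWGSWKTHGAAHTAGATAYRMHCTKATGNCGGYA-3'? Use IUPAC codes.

5'-TRCCGNCATMAGDKYRTATCTADTTCDAMWSCWCGCWTCAGA-3'

Standard pairs A↔T, G↔C; ambiguity codes pair R↔Y, M↔K, W↔W, S↔S, H↔D, N↔N. Complement (AGACTWCGCWCSWMADCTTDATCTATRYKDGAMTACNGCCRT), then reverse for 5'→3'.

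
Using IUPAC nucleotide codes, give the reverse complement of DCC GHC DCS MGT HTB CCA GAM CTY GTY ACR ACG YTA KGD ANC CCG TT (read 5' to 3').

Standard pairs A↔T, G↔C; ambiguity codes pair R↔Y, M↔K, S↔S, B↔V, D↔H, N↔N. Complement (HGGCDGHGSKCADAVGGTCTKGARCARTGYTGCRATMCHTNGGGCAA), then reverse for 5'→3'.

5'-AACGGGNTHCMTARCGTYGTRACRAGKTCTGGVADACKSGHGDCGGH-3'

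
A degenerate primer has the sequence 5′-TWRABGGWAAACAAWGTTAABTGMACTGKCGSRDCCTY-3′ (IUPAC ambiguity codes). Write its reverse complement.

5′-RAGGHYSCGMCAGTKCAVTTAACWTTGTTTWCCVTYWA-3′

Standard pairs A↔T, G↔C; ambiguity codes pair R↔Y, M↔K, W↔W, S↔S, B↔V, D↔H. Complement (AWYTVCCWTTTGTTWCAATTVACKTGACMGCSYHGGAR), then reverse for 5'→3'.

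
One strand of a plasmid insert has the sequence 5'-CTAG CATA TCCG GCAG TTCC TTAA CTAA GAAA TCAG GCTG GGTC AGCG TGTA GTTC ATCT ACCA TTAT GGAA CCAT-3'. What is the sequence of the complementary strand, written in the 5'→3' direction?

Pairing A↔T and G↔C gives GATCGTATAGGCCGTCAAGGAATTGATTCTTTAGTCCGACCCAGTCGCACATCAAGTAGATGGTAATACCTTGGTA, running 3'→5'. Reverse for the 5'→3' convention.

5'-ATGGTTCCATAATGGTAGATGAACTACACGCTGACCCAGCCTGATTTCTTAGTTAAGGAACTGCCGGATATGCTAG-3'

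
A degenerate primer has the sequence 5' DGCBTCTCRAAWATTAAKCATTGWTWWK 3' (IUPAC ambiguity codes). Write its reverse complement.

Standard pairs A↔T, G↔C; ambiguity codes pair R↔Y, K↔M, W↔W, B↔V, D↔H. Complement (HCGVAGAGYTTWTAATTMGTAACWAWWM), then reverse for 5'→3'.

5'-MWWAWCAATGMTTAATWTTYGAGAVGCH-3'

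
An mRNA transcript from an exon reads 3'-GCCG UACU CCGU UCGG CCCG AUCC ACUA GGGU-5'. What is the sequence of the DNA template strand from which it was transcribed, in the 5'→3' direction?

5'-CGGCATGAGGCAAGCCGGGCTAGGTGATCCCA-3'

Written 5'→3' the mRNA is UGGGAUCACCUAGCCCGGCUUGCCUCAUGCCG, so the coding DNA strand is TGGGATCACCTAGCCCGGCTTGCCTCATGCCG. The template is its reverse complement.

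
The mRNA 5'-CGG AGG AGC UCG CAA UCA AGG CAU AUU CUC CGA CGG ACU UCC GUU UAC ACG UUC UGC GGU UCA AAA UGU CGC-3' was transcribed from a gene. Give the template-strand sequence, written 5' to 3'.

Replace U with T to get the coding DNA strand: CGGAGGAGCTCGCAATCAAGGCATATTCTCCGACGGACTTCCGTTTACACGTTCTGCGGTTCAAAATGTCGC. The template strand is its reverse complement (complement GCCTCCTCGAGCGTTAGTTCCGTATAAGAGGCTGCCTGAAGGCAAATGTGCAAGACGCCAAGTTTTACAGCG, then reverse).

5'-GCGACATTTTGAACCGCAGAACGTGTAAACGGAAGTCCGTCGGAGAATATGCCTTGATTGCGAGCTCCTCCG-3'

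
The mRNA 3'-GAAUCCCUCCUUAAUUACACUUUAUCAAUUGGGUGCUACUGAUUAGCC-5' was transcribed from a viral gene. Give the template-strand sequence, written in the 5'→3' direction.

5′-CTTAGGGAGGAATTAATGTGAAATAGTTAACCCACGATGACTAATCGG-3′

Written 5'→3' the mRNA is CCGAUUAGUCAUCGUGGGUUAACUAUUUCACAUUAAUUCCUCCCUAAG, so the coding DNA strand is CCGATTAGTCATCGTGGGTTAACTATTTCACATTAATTCCTCCCTAAG. The template is its reverse complement.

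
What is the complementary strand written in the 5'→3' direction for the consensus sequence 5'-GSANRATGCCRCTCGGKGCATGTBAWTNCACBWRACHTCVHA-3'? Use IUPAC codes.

5′-TDBGADGTYWVGTGNAWTVACATGCMCCGAGYGGCATYNTSC-3′

Standard pairs A↔T, G↔C; ambiguity codes pair R↔Y, K↔M, W↔W, S↔S, B↔V, H↔D, N↔N. Complement (CSTNYTACGGYGAGCCMCGTACAVTWANGTGVWYTGDAGBDT), then reverse for 5'→3'.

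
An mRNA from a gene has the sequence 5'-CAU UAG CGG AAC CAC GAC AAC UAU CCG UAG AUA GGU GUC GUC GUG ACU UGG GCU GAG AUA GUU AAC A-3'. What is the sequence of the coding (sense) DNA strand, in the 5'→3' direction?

5′-CATTAGCGGAACCACGACAACTATCCGTAGATAGGTGTCGTCGTGACTTGGGCTGAGATAGTTAACA-3′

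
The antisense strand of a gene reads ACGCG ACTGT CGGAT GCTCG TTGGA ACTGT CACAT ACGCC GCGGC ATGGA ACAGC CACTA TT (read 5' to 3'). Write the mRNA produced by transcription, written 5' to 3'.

5'-AAUAGUGGCUGUUCCAUGCCGCGGCGUAUGUGACAGUUCCAACGAGCAUCCGACAGUCGCGU-3'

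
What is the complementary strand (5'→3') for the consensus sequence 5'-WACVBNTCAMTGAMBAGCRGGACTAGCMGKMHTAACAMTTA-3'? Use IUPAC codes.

5'-TAAKTGTTADKMCKGCTAGTCCYGCTVKTCAKTGANVBGTW-3'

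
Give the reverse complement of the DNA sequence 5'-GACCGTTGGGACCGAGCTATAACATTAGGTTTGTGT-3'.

5'-ACACAAACCTAATGTTATAGCTCGGTCCCAACGGTC-3'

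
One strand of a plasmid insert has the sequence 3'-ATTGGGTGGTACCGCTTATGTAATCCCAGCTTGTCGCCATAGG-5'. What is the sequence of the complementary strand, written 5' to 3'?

5'-TAACCCACCATGGCGAATACATTAGGGTCGAACAGCGGTATCC-3'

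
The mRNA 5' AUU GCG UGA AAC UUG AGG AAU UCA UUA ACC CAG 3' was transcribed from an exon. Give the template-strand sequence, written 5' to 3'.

5'-CTGGGTTAATGAATTCCTCAAGTTTCACGCAAT-3'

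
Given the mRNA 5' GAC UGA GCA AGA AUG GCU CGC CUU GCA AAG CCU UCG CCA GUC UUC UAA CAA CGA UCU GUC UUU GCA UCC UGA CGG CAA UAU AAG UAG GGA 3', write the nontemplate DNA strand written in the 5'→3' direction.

The coding DNA strand has the same 5'→3' sequence as the mRNA with U replaced by T.

5′-GACTGAGCAAGAATGGCTCGCCTTGCAAAGCCTTCGCCAGTCTTCTAACAACGATCTGTCTTTGCATCCTGACGGCAATATAAGTAGGGA-3′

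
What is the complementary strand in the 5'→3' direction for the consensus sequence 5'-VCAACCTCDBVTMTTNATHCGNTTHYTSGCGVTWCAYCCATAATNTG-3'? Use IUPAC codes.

Standard pairs A↔T, G↔C; ambiguity codes pair Y↔R, M↔K, W↔W, S↔S, B↔V, D↔H, N↔N. Complement (BGTTGGAGHVBAKAANTADGCNAADRASCGCBAWGTRGGTATTANAC), then reverse for 5'→3'.

5′-CANATTATGGRTGWABCGCSARDAANCGDATNAAKABVHGAGGTTGB-3′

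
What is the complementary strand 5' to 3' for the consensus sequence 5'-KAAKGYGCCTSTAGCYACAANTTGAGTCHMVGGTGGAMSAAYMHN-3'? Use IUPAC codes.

5'-NDKRTTSKTCCACCBKDGACTCAANTTGTRGCTASAGGCRCMTTM-3'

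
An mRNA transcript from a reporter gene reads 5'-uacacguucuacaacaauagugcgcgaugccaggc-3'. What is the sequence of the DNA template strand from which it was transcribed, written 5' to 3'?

Replace U with T to get the coding DNA strand: TACACGTTCTACAACAATAGTGCGCGATGCCAGGC. The template strand is its reverse complement (complement ATGTGCAAGATGTTGTTATCACGCGCTACGGTCCG, then reverse).

5'-GCCTGGCATCGCGCACTATTGTTGTAGAACGTGTA-3'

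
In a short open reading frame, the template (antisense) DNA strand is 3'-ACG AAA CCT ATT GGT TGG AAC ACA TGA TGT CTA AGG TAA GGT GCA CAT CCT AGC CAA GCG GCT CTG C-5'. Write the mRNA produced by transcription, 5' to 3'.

Reading the template 3'→5' as shown, RNA polymerase pairs each base (A→U, T→A, G↔C) to build mRNA 5'→3' directly.

5'-UGCUUUGGAUAACCAACCUUGUGUACUACAGAUUCCAUUCCACGUGUAGGAUCGGUUCGCCGAGACG-3'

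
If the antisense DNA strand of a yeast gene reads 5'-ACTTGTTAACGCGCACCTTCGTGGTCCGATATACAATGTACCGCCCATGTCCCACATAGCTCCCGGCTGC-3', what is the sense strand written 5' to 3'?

5′-GCAGCCGGGAGCTATGTGGGACATGGGCGGTACATTGTATATCGGACCACGAAGGTGCGCGTTAACAAGT-3′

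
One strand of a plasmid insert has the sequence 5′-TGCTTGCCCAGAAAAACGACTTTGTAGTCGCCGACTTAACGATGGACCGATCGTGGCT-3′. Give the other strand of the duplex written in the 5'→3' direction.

5′-AGCCACGATCGGTCCATCGTTAAGTCGGCGACTACAAAGTCGTTTTTCTGGGCAAGCA-3′

Pairing A↔T and G↔C gives ACGAACGGGTCTTTTTGCTGAAACATCAGCGGCTGAATTGCTACCTGGCTAGCACCGA, running 3'→5'. Reverse for the 5'→3' convention.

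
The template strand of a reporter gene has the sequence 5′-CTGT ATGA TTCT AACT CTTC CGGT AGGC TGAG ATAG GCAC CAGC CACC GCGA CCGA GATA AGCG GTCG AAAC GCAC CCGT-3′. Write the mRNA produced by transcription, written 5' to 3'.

RNA polymerase reads the template 3'→5' and synthesizes mRNA 5'→3' by base-pairing (A→U, T→A, G↔C). The complement of the template is GACATACTAAGATTGAGAAGGCCATCCGACTCTATCCGTGGTCGGTGGCGCTGGCTCTATTCGCCAGCTTTGCGTGGGCA; antiparallel, so 5'→3' the coding strand is ACGGGTGCGTTTCGACCGCTTATCTCGGTCGCGGTGGCTGGTGCCTATCTCAGCCTACCGGAAGAGTTAGAATCATACAG. Replace T with U for the mRNA.

5′-ACGGGUGCGUUUCGACCGCUUAUCUCGGUCGCGGUGGCUGGUGCCUAUCUCAGCCUACCGGAAGAGUUAGAAUCAUACAG-3′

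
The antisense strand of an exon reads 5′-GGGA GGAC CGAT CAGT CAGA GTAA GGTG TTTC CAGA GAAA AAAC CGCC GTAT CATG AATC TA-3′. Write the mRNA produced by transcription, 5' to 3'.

The mRNA has the sequence of the coding strand (reverse complement of the template) with T→U. Reverse complement of GGGAGGACCGATCAGTCAGAGTAAGGTGTTTCCAGAGAAAAAACCGCCGTATCATGAATCTA is TAGATTCATGATACGGCGGTTTTTTCTCTGGAAACACCTTACTCTGACTGATCGGTCCTCCC; then T→U.

5′-UAGAUUCAUGAUACGGCGGUUUUUUCUCUGGAAACACCUUACUCUGACUGAUCGGUCCUCCC-3′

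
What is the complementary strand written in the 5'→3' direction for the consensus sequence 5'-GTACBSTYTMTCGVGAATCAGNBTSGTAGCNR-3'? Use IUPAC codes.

5'-YNGCTACSAVNCTGATTCBCGAKARASVGTAC-3'

Standard pairs A↔T, G↔C; ambiguity codes pair R↔Y, M↔K, S↔S, B↔V, N↔N. Complement (CATGVSARAKAGCBCTTAGTCNVASCATCGNY), then reverse for 5'→3'.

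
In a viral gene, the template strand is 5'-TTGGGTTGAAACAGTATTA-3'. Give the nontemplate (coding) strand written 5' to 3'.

5'-TAATACTGTTTCAACCCAA-3'

The coding strand is complementary and antiparallel to the template: take the complement (A↔T, G↔C) and reverse.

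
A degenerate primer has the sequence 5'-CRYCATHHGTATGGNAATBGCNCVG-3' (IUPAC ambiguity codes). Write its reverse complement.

Standard pairs A↔T, G↔C; ambiguity codes pair R↔Y, B↔V, H↔D, N↔N. Complement (GYRGTADDCATACCNTTAVCGNGBC), then reverse for 5'→3'.

5'-CBGNGCVATTNCCATACDDATGRYG-3'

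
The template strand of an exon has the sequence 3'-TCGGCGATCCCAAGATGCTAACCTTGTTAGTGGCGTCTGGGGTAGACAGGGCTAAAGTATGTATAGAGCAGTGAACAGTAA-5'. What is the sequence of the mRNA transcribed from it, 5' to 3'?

Reading the template 3'→5' as shown, RNA polymerase pairs each base (A→U, T→A, G↔C) to build mRNA 5'→3' directly.

5′-AGCCGCUAGGGUUCUACGAUUGGAACAAUCACCGCAGACCCCAUCUGUCCCGAUUUCAUACAUAUCUCGUCACUUGUCAUU-3′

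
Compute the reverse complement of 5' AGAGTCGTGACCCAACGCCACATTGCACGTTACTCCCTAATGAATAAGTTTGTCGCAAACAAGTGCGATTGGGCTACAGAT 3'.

Complement each base (A↔T, G↔C): TCTCAGCACTGGGTTGCGGTGTAACGTGCAATGAGGGATTACTTATTCAAACAGCGTTTGTTCACGCTAACCCGATGTCTA. Then reverse.

5'-ATCTGTAGCCCAATCGCACTTGTTTGCGACAAACTTATTCATTAGGGAGTAACGTGCAATGTGGCGTTGGGTCACGACTCT-3'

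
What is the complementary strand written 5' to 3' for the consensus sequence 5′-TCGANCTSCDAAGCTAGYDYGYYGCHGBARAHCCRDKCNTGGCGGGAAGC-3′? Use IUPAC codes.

5'-GCTTCCCGCCANGMHYGGDTYTVCDGCRRCRHRCTAGCTTHGSAGNTCGA-3'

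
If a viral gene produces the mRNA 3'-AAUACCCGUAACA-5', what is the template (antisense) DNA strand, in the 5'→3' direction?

5'-TTATGGGCATTGT-3'

Written 5'→3' the mRNA is ACAAUGCCCAUAA, so the coding DNA strand is ACAATGCCCATAA. The template is its reverse complement.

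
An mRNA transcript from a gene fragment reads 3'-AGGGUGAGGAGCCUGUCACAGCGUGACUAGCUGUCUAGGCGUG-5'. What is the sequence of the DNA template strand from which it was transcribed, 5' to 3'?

Written 5'→3' the mRNA is GUGCGGAUCUGUCGAUCAGUGCGACACUGUCCGAGGAGUGGGA, so the coding DNA strand is GTGCGGATCTGTCGATCAGTGCGACACTGTCCGAGGAGTGGGA. The template is its reverse complement.

5'-TCCCACTCCTCGGACAGTGTCGCACTGATCGACAGATCCGCAC-3'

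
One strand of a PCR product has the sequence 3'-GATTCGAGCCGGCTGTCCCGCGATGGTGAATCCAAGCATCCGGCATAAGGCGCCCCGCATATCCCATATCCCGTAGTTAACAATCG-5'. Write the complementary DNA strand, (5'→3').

5′-CTAAGCTCGGCCGACAGGGCGCTACCACTTAGGTTCGTAGGCCGTATTCCGCGGGGCGTATAGGGTATAGGGCATCAATTGTTAGC-3′

The strand is given 3'→5', so its complement runs 5'→3' in the same left-to-right order: pair each base A↔T, G↔C.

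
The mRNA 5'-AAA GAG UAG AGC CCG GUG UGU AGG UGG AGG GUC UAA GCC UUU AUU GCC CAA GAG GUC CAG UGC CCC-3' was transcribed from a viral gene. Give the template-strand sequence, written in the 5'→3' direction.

5'-GGGGCACTGGACCTCTTGGGCAATAAAGGCTTAGACCCTCCACCTACACACCGGGCTCTACTCTTT-3'

Replace U with T to get the coding DNA strand: AAAGAGTAGAGCCCGGTGTGTAGGTGGAGGGTCTAAGCCTTTATTGCCCAAGAGGTCCAGTGCCCC. The template strand is its reverse complement (complement TTTCTCATCTCGGGCCACACATCCACCTCCCAGATTCGGAAATAACGGGTTCTCCAGGTCACGGGG, then reverse).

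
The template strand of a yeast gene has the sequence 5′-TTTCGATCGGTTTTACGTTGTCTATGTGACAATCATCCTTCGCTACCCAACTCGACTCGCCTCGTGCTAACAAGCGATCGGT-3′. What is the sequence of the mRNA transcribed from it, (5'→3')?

5'-ACCGAUCGCUUGUUAGCACGAGGCGAGUCGAGUUGGGUAGCGAAGGAUGAUUGUCACAUAGACAACGUAAAACCGAUCGAAA-3'

The mRNA has the sequence of the coding strand (reverse complement of the template) with T→U. Reverse complement of TTTCGATCGGTTTTACGTTGTCTATGTGACAATCATCCTTCGCTACCCAACTCGACTCGCCTCGTGCTAACAAGCGATCGGT is ACCGATCGCTTGTTAGCACGAGGCGAGTCGAGTTGGGTAGCGAAGGATGATTGTCACATAGACAACGTAAAACCGATCGAAA; then T→U.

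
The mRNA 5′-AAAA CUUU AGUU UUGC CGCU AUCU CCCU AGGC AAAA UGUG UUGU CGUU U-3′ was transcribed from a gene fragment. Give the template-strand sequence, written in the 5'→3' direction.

5′-AAACGACAACACATTTTGCCTAGGGAGATAGCGGCAAAACTAAAGTTTT-3′

Replace U with T to get the coding DNA strand: AAAACTTTAGTTTTGCCGCTATCTCCCTAGGCAAAATGTGTTGTCGTTT. The template strand is its reverse complement (complement TTTTGAAATCAAAACGGCGATAGAGGGATCCGTTTTACACAACAGCAAA, then reverse).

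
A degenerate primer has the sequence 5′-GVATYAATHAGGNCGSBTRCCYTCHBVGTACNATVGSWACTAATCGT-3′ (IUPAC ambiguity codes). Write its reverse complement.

5'-ACGATTAGTWSCBATNGTACBVDGARGGYAVSCGNCCTDATTRATBC-3'

Standard pairs A↔T, G↔C; ambiguity codes pair R↔Y, W↔W, S↔S, B↔V, H↔D, N↔N. Complement (CBTARTTADTCCNGCSVAYGGRAGDVBCATGNTABCSWTGATTAGCA), then reverse for 5'→3'.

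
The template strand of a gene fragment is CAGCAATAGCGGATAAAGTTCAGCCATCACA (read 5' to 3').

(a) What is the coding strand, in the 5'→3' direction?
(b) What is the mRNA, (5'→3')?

(a) The coding strand is the reverse complement of the template: complement GTCGTTATCGCCTATTTCAAGTCGGTAGTGT, then reverse.
(b) mRNA has the coding-strand sequence with T→U.

(a) 5'-TGTGATGGCTGAACTTTATCCGCTATTGCTG-3'
(b) 5'-UGUGAUGGCUGAACUUUAUCCGCUAUUGCUG-3'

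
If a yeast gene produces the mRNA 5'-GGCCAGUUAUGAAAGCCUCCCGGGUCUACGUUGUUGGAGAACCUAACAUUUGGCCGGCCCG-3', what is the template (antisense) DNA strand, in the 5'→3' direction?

Replace U with T to get the coding DNA strand: GGCCAGTTATGAAAGCCTCCCGGGTCTACGTTGTTGGAGAACCTAACATTTGGCCGGCCCG. The template strand is its reverse complement (complement CCGGTCAATACTTTCGGAGGGCCCAGATGCAACAACCTCTTGGATTGTAAACCGGCCGGGC, then reverse).

5′-CGGGCCGGCCAAATGTTAGGTTCTCCAACAACGTAGACCCGGGAGGCTTTCATAACTGGCC-3′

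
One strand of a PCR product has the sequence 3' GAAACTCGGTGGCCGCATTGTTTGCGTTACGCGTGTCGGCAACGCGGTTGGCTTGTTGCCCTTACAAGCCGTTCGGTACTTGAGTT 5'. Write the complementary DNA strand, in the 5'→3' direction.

The strand is given 3'→5', so its complement runs 5'→3' in the same left-to-right order: pair each base A↔T, G↔C.

5'-CTTTGAGCCACCGGCGTAACAAACGCAATGCGCACAGCCGTTGCGCCAACCGAACAACGGGAATGTTCGGCAAGCCATGAACTCAA-3'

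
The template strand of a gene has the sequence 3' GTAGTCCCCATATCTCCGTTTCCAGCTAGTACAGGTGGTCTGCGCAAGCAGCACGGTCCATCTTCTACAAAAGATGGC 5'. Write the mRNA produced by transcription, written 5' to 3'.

Reading the template 3'→5' as shown, RNA polymerase pairs each base (A→U, T→A, G↔C) to build mRNA 5'→3' directly.

5'-CAUCAGGGGUAUAGAGGCAAAGGUCGAUCAUGUCCACCAGACGCGUUCGUCGUGCCAGGUAGAAGAUGUUUUCUACCG-3'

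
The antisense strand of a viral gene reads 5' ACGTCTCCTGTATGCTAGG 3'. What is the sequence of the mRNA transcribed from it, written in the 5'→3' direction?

5'-CCUAGCAUACAGGAGACGU-3'

The mRNA has the sequence of the coding strand (reverse complement of the template) with T→U. Reverse complement of ACGTCTCCTGTATGCTAGG is CCTAGCATACAGGAGACGT; then T→U.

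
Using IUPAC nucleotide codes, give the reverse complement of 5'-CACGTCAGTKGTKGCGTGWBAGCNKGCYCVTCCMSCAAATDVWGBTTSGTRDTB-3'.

5′-VAHYACSAAVCWBHATTTGSKGGABGRGCMNGCTVWCACGCMACMACTGACGTG-3′

Standard pairs A↔T, G↔C; ambiguity codes pair R↔Y, M↔K, W↔W, S↔S, B↔V, D↔H, N↔N. Complement (GTGCAGTCAMCAMCGCACWVTCGNMCGRGBAGGKSGTTTAHBWCVAASCAYHAV), then reverse for 5'→3'.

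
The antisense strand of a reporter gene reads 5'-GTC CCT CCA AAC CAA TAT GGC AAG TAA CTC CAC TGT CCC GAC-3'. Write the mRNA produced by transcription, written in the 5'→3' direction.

RNA polymerase reads the template 3'→5' and synthesizes mRNA 5'→3' by base-pairing (A→U, T→A, G↔C). The complement of the template is CAGGGAGGTTTGGTTATACCGTTCATTGAGGTGACAGGGCTG; antiparallel, so 5'→3' the coding strand is GTCGGGACAGTGGAGTTACTTGCCATATTGGTTTGGAGGGAC. Replace T with U for the mRNA.

5'-GUCGGGACAGUGGAGUUACUUGCCAUAUUGGUUUGGAGGGAC-3'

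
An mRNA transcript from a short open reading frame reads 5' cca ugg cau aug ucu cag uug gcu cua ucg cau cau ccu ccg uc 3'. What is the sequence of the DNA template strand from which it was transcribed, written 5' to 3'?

Replace U with T to get the coding DNA strand: CCATGGCATATGTCTCAGTTGGCTCTATCGCATCATCCTCCGTC. The template strand is its reverse complement (complement GGTACCGTATACAGAGTCAACCGAGATAGCGTAGTAGGAGGCAG, then reverse).

5'-GACGGAGGATGATGCGATAGAGCCAACTGAGACATATGCCATGG-3'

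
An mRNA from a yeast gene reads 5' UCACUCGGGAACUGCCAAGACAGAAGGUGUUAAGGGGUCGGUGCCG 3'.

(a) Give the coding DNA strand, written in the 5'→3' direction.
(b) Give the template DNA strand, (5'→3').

(a) 5'-TCACTCGGGAACTGCCAAGACAGAAGGTGTTAAGGGGTCGGTGCCG-3'
(b) 5'-CGGCACCGACCCCTTAACACCTTCTGTCTTGGCAGTTCCCGAGTGA-3'

(a) The coding strand matches the mRNA with U→T.
(b) The template strand is the reverse complement of the coding strand.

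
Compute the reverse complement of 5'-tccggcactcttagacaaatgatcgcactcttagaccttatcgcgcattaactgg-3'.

5′-CCAGTTAATGCGCGATAAGGTCTAAGAGTGCGATCATTTGTCTAAGAGTGCCGGA-3′

Complement each base (A↔T, G↔C): AGGCCGTGAGAATCTGTTTACTAGCGTGAGAATCTGGAATAGCGCGTAATTGACC. Then reverse.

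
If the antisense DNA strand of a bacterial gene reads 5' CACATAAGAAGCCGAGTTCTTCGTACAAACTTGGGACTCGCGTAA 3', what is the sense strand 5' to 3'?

5'-TTACGCGAGTCCCAAGTTTGTACGAAGAACTCGGCTTCTTATGTG-3'

The coding strand is complementary and antiparallel to the template: take the complement (A↔T, G↔C) and reverse.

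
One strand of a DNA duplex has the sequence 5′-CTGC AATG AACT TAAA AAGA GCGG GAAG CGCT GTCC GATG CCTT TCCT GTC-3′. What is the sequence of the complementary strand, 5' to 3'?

Pairing A↔T and G↔C gives GACGTTACTTGAATTTTTCTCGCCCTTCGCGACAGGCTACGGAAAGGACAG, running 3'→5'. Reverse for the 5'→3' convention.

5'-GACAGGAAAGGCATCGGACAGCGCTTCCCGCTCTTTTTAAGTTCATTGCAG-3'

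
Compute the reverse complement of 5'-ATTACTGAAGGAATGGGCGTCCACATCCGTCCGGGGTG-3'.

Reading the sequence 3'→5' and pairing each base (A↔T, G↔C) gives the reverse complement directly.

5'-CACCCCGGACGGATGTGGACGCCCATTCCTTCAGTAAT-3'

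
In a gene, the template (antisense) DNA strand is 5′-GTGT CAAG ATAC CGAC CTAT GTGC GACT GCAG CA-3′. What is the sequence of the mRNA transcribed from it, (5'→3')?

5'-UGCUGCAGUCGCACAUAGGUCGGUAUCUUGACAC-3'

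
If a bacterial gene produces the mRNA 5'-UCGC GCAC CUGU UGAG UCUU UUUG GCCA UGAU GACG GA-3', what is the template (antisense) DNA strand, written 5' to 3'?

5'-TCCGTCATCATGGCCAAAAAGACTCAACAGGTGCGCGA-3'

Replace U with T to get the coding DNA strand: TCGCGCACCTGTTGAGTCTTTTTGGCCATGATGACGGA. The template strand is its reverse complement (complement AGCGCGTGGACAACTCAGAAAAACCGGTACTACTGCCT, then reverse).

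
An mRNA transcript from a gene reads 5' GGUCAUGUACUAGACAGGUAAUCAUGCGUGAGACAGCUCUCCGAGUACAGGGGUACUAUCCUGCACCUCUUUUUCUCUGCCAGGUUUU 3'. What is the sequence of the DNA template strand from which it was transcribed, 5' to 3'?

5'-AAAACCTGGCAGAGAAAAAGAGGTGCAGGATAGTACCCCTGTACTCGGAGAGCTGTCTCACGCATGATTACCTGTCTAGTACATGACC-3'

Replace U with T to get the coding DNA strand: GGTCATGTACTAGACAGGTAATCATGCGTGAGACAGCTCTCCGAGTACAGGGGTACTATCCTGCACCTCTTTTTCTCTGCCAGGTTTT. The template strand is its reverse complement (complement CCAGTACATGATCTGTCCATTAGTACGCACTCTGTCGAGAGGCTCATGTCCCCATGATAGGACGTGGAGAAAAAGAGACGGTCCAAAA, then reverse).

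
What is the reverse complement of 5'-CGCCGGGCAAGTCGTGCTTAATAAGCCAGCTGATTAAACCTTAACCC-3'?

Complement each base (A↔T, G↔C): GCGGCCCGTTCAGCACGAATTATTCGGTCGACTAATTTGGAATTGGG. Then reverse.

5'-GGGTTAAGGTTTAATCAGCTGGCTTATTAAGCACGACTTGCCCGGCG-3'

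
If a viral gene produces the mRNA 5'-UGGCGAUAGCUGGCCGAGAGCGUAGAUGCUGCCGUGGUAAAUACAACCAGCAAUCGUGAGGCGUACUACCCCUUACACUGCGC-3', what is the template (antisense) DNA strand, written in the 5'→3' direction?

Replace U with T to get the coding DNA strand: TGGCGATAGCTGGCCGAGAGCGTAGATGCTGCCGTGGTAAATACAACCAGCAATCGTGAGGCGTACTACCCCTTACACTGCGC. The template strand is its reverse complement (complement ACCGCTATCGACCGGCTCTCGCATCTACGACGGCACCATTTATGTTGGTCGTTAGCACTCCGCATGATGGGGAATGTGACGCG, then reverse).

5′-GCGCAGTGTAAGGGGTAGTACGCCTCACGATTGCTGGTTGTATTTACCACGGCAGCATCTACGCTCTCGGCCAGCTATCGCCA-3′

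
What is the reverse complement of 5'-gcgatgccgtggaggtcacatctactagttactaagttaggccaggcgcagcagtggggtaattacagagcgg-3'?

5'-CCGCTCTGTAATTACCCCACTGCTGCGCCTGGCCTAACTTAGTAACTAGTAGATGTGACCTCCACGGCATCGC-3'

Reading the sequence 3'→5' and pairing each base (A↔T, G↔C) gives the reverse complement directly.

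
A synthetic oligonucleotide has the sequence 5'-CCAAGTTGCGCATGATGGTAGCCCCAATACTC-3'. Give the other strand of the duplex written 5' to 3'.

The complement of CCAAGTTGCGCATGATGGTAGCCCCAATACTC is GGTTCAACGCGTACTACCATCGGGGTTATGAG (A↔T, G↔C). DNA strands are antiparallel, so the complementary strand runs 3'→5'; reversing gives the 5'→3' form.

5'-GAGTATTGGGGCTACCATCATGCGCAACTTGG-3'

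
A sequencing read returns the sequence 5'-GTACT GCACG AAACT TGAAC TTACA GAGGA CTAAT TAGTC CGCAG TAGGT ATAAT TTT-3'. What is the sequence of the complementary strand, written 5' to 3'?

5'-AAAATTATACCTACTGCGGACTAATTAGTCCTCTGTAAGTTCAAGTTTCGTGCAGTAC-3'

The complement of GTACTGCACGAAACTTGAACTTACAGAGGACTAATTAGTCCGCAGTAGGTATAATTTT is CATGACGTGCTTTGAACTTGAATGTCTCCTGATTAATCAGGCGTCATCCATATTAAAA (A↔T, G↔C). DNA strands are antiparallel, so the complementary strand runs 3'→5'; reversing gives the 5'→3' form.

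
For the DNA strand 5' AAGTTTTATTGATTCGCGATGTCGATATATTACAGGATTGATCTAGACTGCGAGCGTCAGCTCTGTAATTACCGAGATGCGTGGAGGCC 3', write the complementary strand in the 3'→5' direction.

3'-TTCAAAATAACTAAGCGCTACAGCTATATAATGTCCTAACTAGATCTGACGCTCGCAGTCGAGACATTAATGGCTCTACGCACCTCCGG-5'

Base-pairing A↔T, G↔C gives the complement. The complementary strand is antiparallel, so paired with a 5'→3' strand it runs 3'→5'.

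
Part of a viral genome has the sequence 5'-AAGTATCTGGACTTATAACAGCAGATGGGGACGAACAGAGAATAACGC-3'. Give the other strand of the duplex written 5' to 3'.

5′-GCGTTATTCTCTGTTCGTCCCCATCTGCTGTTATAAGTCCAGATACTT-3′

The complement of AAGTATCTGGACTTATAACAGCAGATGGGGACGAACAGAGAATAACGC is TTCATAGACCTGAATATTGTCGTCTACCCCTGCTTGTCTCTTATTGCG (A↔T, G↔C). DNA strands are antiparallel, so the complementary strand runs 3'→5'; reversing gives the 5'→3' form.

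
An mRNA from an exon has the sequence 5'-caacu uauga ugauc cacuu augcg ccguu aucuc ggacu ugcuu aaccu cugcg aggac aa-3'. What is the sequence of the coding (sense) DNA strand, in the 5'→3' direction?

5'-CAACTTATGATGATCCACTTATGCGCCGTTATCTCGGACTTGCTTAACCTCTGCGAGGACAA-3'

The coding DNA strand has the same 5'→3' sequence as the mRNA with U replaced by T.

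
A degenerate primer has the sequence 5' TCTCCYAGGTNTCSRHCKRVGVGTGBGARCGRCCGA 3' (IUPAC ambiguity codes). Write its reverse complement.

5′-TCGGYCGYTCVCACBCBYMGDYSGANACCTRGGAGA-3′

Standard pairs A↔T, G↔C; ambiguity codes pair R↔Y, K↔M, S↔S, B↔V, H↔D, N↔N. Complement (AGAGGRTCCANAGSYDGMYBCBCACVCTYGCYGGCT), then reverse for 5'→3'.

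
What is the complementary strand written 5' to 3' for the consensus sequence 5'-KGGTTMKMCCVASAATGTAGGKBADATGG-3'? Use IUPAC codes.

5'-CCATHTVMCCTACATTSTBGGKMKAACCM-3'

Standard pairs A↔T, G↔C; ambiguity codes pair M↔K, S↔S, B↔V, D↔H. Complement (MCCAAKMKGGBTSTTACATCCMVTHTACC), then reverse for 5'→3'.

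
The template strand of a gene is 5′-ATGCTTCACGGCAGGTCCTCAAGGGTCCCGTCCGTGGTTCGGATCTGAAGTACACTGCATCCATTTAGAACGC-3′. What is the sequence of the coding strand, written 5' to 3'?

5'-GCGTTCTAAATGGATGCAGTGTACTTCAGATCCGAACCACGGACGGGACCCTTGAGGACCTGCCGTGAAGCAT-3'

The coding strand is complementary and antiparallel to the template: take the complement (A↔T, G↔C) and reverse.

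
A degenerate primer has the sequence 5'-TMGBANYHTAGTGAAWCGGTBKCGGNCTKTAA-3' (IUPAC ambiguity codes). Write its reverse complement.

5′-TTAMAGNCCGMVACCGWTTCACTADRNTVCKA-3′

Standard pairs A↔T, G↔C; ambiguity codes pair Y↔R, M↔K, W↔W, B↔V, H↔D, N↔N. Complement (AKCVTNRDATCACTTWGCCAVMGCCNGAMATT), then reverse for 5'→3'.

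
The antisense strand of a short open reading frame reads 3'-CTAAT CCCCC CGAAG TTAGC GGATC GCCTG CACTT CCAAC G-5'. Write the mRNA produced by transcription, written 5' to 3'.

Reading the template 3'→5' as shown, RNA polymerase pairs each base (A→U, T→A, G↔C) to build mRNA 5'→3' directly.

5′-GAUUAGGGGGGCUUCAAUCGCCUAGCGGACGUGAAGGUUGC-3′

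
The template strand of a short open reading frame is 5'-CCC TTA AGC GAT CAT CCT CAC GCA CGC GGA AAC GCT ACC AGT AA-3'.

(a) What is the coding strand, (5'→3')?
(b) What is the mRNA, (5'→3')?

(a) 5'-TTACTGGTAGCGTTTCCGCGTGCGTGAGGATGATCGCTTAAGGG-3'
(b) 5'-UUACUGGUAGCGUUUCCGCGUGCGUGAGGAUGAUCGCUUAAGGG-3'

(a) The coding strand is the reverse complement of the template: complement GGGAATTCGCTAGTAGGAGTGCGTGCGCCTTTGCGATGGTCATT, then reverse.
(b) mRNA has the coding-strand sequence with T→U.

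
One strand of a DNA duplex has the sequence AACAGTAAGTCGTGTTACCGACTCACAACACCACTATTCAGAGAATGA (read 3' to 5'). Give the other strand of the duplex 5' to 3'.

The strand is given 3'→5', so its complement runs 5'→3' in the same left-to-right order: pair each base A↔T, G↔C.

5'-TTGTCATTCAGCACAATGGCTGAGTGTTGTGGTGATAAGTCTCTTACT-3'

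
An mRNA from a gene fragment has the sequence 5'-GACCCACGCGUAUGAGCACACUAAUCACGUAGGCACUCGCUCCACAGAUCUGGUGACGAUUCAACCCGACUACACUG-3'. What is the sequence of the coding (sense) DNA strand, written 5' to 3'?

5'-GACCCACGCGTATGAGCACACTAATCACGTAGGCACTCGCTCCACAGATCTGGTGACGATTCAACCCGACTACACTG-3'

The coding DNA strand has the same 5'→3' sequence as the mRNA with U replaced by T.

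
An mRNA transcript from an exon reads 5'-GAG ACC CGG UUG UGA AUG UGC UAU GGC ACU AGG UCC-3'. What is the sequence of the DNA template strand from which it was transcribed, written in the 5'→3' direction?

Replace U with T to get the coding DNA strand: GAGACCCGGTTGTGAATGTGCTATGGCACTAGGTCC. The template strand is its reverse complement (complement CTCTGGGCCAACACTTACACGATACCGTGATCCAGG, then reverse).

5'-GGACCTAGTGCCATAGCACATTCACAACCGGGTCTC-3'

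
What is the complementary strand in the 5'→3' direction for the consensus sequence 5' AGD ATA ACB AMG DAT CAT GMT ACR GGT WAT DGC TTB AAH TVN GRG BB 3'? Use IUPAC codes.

5'-VVCYCNBADTTVAAGCHATWACCYGTAKCATGATHCKTVGTTATHCT-3'

Standard pairs A↔T, G↔C; ambiguity codes pair R↔Y, M↔K, W↔W, B↔V, D↔H, N↔N. Complement (TCHTATTGVTKCHTAGTACKATGYCCAWTAHCGAAVTTDABNCYCVV), then reverse for 5'→3'.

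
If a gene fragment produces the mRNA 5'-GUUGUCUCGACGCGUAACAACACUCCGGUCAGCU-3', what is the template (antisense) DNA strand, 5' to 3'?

5′-AGCTGACCGGAGTGTTGTTACGCGTCGAGACAAC-3′

Replace U with T to get the coding DNA strand: GTTGTCTCGACGCGTAACAACACTCCGGTCAGCT. The template strand is its reverse complement (complement CAACAGAGCTGCGCATTGTTGTGAGGCCAGTCGA, then reverse).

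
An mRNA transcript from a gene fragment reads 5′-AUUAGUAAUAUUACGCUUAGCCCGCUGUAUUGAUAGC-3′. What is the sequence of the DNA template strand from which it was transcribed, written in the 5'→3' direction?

5'-GCTATCAATACAGCGGGCTAAGCGTAATATTACTAAT-3'

Replace U with T to get the coding DNA strand: ATTAGTAATATTACGCTTAGCCCGCTGTATTGATAGC. The template strand is its reverse complement (complement TAATCATTATAATGCGAATCGGGCGACATAACTATCG, then reverse).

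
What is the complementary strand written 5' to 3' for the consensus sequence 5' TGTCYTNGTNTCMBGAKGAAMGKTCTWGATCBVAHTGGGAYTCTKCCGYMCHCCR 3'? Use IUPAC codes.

5′-YGGDGKRCGGMAGARTCCCADTBVGATCWAGAMCKTTCMTCVKGANACNARGACA-3′

Standard pairs A↔T, G↔C; ambiguity codes pair R↔Y, M↔K, W↔W, B↔V, H↔D, N↔N. Complement (ACAGRANCANAGKVCTMCTTKCMAGAWCTAGVBTDACCCTRAGAMGGCRKGDGGY), then reverse for 5'→3'.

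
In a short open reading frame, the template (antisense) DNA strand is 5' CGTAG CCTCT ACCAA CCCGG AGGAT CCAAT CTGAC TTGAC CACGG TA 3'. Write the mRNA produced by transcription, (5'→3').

RNA polymerase reads the template 3'→5' and synthesizes mRNA 5'→3' by base-pairing (A→U, T→A, G↔C). The complement of the template is GCATCGGAGATGGTTGGGCCTCCTAGGTTAGACTGAACTGGTGCCAT; antiparallel, so 5'→3' the coding strand is TACCGTGGTCAAGTCAGATTGGATCCTCCGGGTTGGTAGAGGCTACG. Replace T with U for the mRNA.

5′-UACCGUGGUCAAGUCAGAUUGGAUCCUCCGGGUUGGUAGAGGCUACG-3′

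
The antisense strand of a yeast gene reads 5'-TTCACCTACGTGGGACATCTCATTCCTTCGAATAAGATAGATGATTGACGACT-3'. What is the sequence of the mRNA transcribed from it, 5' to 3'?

5′-AGUCGUCAAUCAUCUAUCUUAUUCGAAGGAAUGAGAUGUCCCACGUAGGUGAA-3′

The mRNA has the sequence of the coding strand (reverse complement of the template) with T→U. Reverse complement of TTCACCTACGTGGGACATCTCATTCCTTCGAATAAGATAGATGATTGACGACT is AGTCGTCAATCATCTATCTTATTCGAAGGAATGAGATGTCCCACGTAGGTGAA; then T→U.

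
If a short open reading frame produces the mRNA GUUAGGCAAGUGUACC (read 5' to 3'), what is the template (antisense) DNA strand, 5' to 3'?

Replace U with T to get the coding DNA strand: GTTAGGCAAGTGTACC. The template strand is its reverse complement (complement CAATCCGTTCACATGG, then reverse).

5'-GGTACACTTGCCTAAC-3'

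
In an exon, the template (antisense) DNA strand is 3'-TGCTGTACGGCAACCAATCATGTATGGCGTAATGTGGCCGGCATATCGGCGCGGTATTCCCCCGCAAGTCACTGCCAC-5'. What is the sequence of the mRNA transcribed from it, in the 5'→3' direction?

Reading the template 3'→5' as shown, RNA polymerase pairs each base (A→U, T→A, G↔C) to build mRNA 5'→3' directly.

5′-ACGACAUGCCGUUGGUUAGUACAUACCGCAUUACACCGGCCGUAUAGCCGCGCCAUAAGGGGGCGUUCAGUGACGGUG-3′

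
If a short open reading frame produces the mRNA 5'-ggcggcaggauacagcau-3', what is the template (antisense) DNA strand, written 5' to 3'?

Replace U with T to get the coding DNA strand: GGCGGCAGGATACAGCAT. The template strand is its reverse complement (complement CCGCCGTCCTATGTCGTA, then reverse).

5'-ATGCTGTATCCTGCCGCC-3'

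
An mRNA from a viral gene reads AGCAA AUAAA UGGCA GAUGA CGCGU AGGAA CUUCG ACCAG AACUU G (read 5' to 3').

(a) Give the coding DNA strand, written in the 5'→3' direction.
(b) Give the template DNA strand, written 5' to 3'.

(a) 5'-AGCAAATAAATGGCAGATGACGCGTAGGAACTTCGACCAGAACTTG-3'
(b) 5′-CAAGTTCTGGTCGAAGTTCCTACGCGTCATCTGCCATTTATTTGCT-3′

(a) The coding strand matches the mRNA with U→T.
(b) The template strand is the reverse complement of the coding strand.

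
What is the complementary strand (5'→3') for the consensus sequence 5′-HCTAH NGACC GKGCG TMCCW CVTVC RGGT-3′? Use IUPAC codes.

5'-ACCYGBABGWGGKACGCMCGGTCNDTAGD-3'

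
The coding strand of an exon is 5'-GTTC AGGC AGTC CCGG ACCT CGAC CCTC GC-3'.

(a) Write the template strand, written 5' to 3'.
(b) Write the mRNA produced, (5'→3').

(a) 5'-GCGAGGGTCGAGGTCCGGGACTGCCTGAAC-3'
(b) 5'-GUUCAGGCAGUCCCGGACCUCGACCCUCGC-3'

(a) The template strand is the reverse complement of the coding strand: complement CAAGTCCGTCAGGGCCTGGAGCTGGGAGCG, then reverse.
(b) mRNA matches the coding strand with T→U.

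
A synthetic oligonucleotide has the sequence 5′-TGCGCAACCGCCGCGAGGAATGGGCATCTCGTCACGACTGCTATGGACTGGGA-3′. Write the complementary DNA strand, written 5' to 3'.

5'-TCCCAGTCCATAGCAGTCGTGACGAGATGCCCATTCCTCGCGGCGGTTGCGCA-3'

The complement of TGCGCAACCGCCGCGAGGAATGGGCATCTCGTCACGACTGCTATGGACTGGGA is ACGCGTTGGCGGCGCTCCTTACCCGTAGAGCAGTGCTGACGATACCTGACCCT (A↔T, G↔C). DNA strands are antiparallel, so the complementary strand runs 3'→5'; reversing gives the 5'→3' form.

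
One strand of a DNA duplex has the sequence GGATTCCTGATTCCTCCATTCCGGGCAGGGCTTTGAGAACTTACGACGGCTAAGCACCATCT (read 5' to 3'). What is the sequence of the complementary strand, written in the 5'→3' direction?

Pairing A↔T and G↔C gives CCTAAGGACTAAGGAGGTAAGGCCCGTCCCGAAACTCTTGAATGCTGCCGATTCGTGGTAGA, running 3'→5'. Reverse for the 5'→3' convention.

5'-AGATGGTGCTTAGCCGTCGTAAGTTCTCAAAGCCCTGCCCGGAATGGAGGAATCAGGAATCC-3'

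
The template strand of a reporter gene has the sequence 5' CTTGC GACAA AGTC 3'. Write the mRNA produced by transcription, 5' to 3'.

5'-GACUUUGUCGCAAG-3'

RNA polymerase reads the template 3'→5' and synthesizes mRNA 5'→3' by base-pairing (A→U, T→A, G↔C). The complement of the template is GAACGCTGTTTCAG; antiparallel, so 5'→3' the coding strand is GACTTTGTCGCAAG. Replace T with U for the mRNA.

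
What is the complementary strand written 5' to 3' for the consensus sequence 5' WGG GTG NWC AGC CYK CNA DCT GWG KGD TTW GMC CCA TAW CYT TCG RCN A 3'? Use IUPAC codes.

5'-TNGYCGAARGWTATGGGKCWAAHCMCWCAGHTNGMRGGCTGWNCACCCW-3'

Standard pairs A↔T, G↔C; ambiguity codes pair R↔Y, M↔K, W↔W, D↔H, N↔N. Complement (WCCCACNWGTCGGRMGNTHGACWCMCHAAWCKGGGTATWGRAAGCYGNT), then reverse for 5'→3'.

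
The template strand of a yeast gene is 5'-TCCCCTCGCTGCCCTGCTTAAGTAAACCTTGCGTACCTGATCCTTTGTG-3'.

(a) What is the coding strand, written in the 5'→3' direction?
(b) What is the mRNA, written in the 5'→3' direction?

(a) 5'-CACAAAGGATCAGGTACGCAAGGTTTACTTAAGCAGGGCAGCGAGGGGA-3'
(b) 5'-CACAAAGGAUCAGGUACGCAAGGUUUACUUAAGCAGGGCAGCGAGGGGA-3'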